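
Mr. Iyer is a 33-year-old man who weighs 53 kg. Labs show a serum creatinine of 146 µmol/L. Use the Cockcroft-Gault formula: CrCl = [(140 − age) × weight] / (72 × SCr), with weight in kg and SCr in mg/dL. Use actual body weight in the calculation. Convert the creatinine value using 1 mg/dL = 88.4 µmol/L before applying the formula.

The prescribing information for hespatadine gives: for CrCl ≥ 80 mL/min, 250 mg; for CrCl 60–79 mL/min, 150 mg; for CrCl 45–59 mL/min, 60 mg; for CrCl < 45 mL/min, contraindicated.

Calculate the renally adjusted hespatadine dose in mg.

60 mg

SCr = 146 / 88.4 = 1.652 mg/dL
CrCl = (140 − 33) × 53 / (72 × 1.652) = 5671.0 / 118.94 ≈ 47.7 mL/min
CrCl ≈ 48 mL/min → bracket 45–59 mL/min.
Dose for this bracket: 60 mg.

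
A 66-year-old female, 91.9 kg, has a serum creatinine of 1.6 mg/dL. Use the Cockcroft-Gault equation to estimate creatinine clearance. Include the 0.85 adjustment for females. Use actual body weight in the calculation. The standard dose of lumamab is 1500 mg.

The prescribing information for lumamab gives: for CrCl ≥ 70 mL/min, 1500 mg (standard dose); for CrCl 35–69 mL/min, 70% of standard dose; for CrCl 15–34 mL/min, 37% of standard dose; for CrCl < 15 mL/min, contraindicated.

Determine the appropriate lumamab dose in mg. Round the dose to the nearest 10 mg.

1050 mg

CrCl = (140 − 66) × 91.9 / (72 × 1.6) × 0.85 = 6800.6 / 115.20 × 0.85 ≈ 50.2 mL/min
CrCl ≈ 50 mL/min → bracket 35–69 mL/min.
70% of 1500 mg = 1050 mg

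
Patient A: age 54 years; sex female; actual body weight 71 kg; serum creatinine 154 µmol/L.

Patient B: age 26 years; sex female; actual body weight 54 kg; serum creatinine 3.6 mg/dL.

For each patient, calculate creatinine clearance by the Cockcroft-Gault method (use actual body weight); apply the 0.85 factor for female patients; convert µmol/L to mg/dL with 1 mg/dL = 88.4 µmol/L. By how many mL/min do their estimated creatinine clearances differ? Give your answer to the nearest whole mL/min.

Patient A: SCr = 154 / 88.4 = 1.742 mg/dL
Patient A: CrCl = (140 − 54) × 71 / (72 × 1.742) × 0.85 = 6106.0 / 125.42 × 0.85 ≈ 41.4 mL/min
Patient B: CrCl = (140 − 26) × 54 / (72 × 3.6) × 0.85 = 6156.0 / 259.20 × 0.85 ≈ 20.2 mL/min
|41.4 − 20.2| = 21.2 mL/min

21 mL/min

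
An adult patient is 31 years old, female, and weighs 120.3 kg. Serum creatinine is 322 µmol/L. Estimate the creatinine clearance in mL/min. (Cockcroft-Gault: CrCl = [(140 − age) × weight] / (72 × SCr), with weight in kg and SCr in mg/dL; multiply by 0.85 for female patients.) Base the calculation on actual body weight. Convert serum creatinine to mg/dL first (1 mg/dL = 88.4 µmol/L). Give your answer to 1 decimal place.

SCr = 322 / 88.4 = 3.643 mg/dL
CrCl = (140 − 31) × 120.3 / (72 × 3.643) × 0.85 = 13112.7 / 262.30 × 0.85 ≈ 42.5 mL/min

42.5 mL/min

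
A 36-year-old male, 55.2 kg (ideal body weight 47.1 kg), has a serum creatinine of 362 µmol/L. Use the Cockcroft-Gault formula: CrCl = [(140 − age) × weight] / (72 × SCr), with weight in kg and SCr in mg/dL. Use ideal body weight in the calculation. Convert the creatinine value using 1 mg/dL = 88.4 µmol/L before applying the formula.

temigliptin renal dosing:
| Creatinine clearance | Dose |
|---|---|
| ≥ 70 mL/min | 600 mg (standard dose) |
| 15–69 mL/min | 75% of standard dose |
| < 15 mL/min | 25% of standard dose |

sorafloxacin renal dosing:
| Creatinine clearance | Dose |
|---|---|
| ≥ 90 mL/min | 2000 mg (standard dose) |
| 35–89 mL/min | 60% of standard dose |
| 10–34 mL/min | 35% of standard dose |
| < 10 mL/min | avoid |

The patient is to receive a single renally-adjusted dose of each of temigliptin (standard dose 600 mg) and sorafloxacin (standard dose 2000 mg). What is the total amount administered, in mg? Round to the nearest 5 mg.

1150 mg

SCr = 362 / 88.4 = 4.095 mg/dL
CrCl = (140 − 36) × 47.1 / (72 × 4.095) = 4898.4 / 294.84 ≈ 16.6 mL/min
CrCl ≈ 17 mL/min.
temigliptin: 15–69 mL/min → 75% of 600 mg = 450 mg.
sorafloxacin: 10–34 mL/min → 35% of 2000 mg = 700 mg.
Total = 450 + 700 = 1150 mg.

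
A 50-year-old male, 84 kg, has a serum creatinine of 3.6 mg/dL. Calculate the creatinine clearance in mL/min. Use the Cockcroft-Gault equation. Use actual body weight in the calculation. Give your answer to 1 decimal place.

CrCl = (140 − 50) × 84 / (72 × 3.6) = 7560.0 / 259.20 ≈ 29.2 mL/min

29.2 mL/min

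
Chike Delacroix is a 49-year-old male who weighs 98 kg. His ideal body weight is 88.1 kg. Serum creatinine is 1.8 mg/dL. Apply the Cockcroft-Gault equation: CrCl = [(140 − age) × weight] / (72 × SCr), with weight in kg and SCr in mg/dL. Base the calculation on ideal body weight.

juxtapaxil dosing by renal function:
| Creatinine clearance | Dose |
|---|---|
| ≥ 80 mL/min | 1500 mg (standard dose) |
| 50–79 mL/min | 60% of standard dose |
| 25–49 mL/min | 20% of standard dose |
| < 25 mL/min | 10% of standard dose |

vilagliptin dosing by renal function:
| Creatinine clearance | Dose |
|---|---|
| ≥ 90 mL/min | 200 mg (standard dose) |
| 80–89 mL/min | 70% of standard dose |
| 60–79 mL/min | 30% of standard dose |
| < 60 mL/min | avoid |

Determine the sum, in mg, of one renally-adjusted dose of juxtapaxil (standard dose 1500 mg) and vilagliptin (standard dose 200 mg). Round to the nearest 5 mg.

CrCl = (140 − 49) × 88.1 / (72 × 1.8) = 8017.1 / 129.60 ≈ 61.9 mL/min
CrCl ≈ 62 mL/min.
juxtapaxil: 50–79 mL/min → 60% of 1500 mg = 900 mg.
vilagliptin: 60–79 mL/min → 30% of 200 mg = 60 mg.
Total = 900 + 60 = 960 mg.

960 mg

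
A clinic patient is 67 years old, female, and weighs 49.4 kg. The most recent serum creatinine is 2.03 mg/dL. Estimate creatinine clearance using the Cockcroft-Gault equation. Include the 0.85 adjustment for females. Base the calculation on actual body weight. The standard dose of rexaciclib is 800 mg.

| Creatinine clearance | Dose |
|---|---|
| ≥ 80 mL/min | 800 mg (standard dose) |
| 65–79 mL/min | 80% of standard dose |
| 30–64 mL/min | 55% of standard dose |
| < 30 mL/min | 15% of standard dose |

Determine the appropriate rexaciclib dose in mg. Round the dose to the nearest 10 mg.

CrCl = (140 − 67) × 49.4 / (72 × 2.03) × 0.85 = 3606.2 / 146.16 × 0.85 ≈ 21.0 mL/min
CrCl ≈ 21 mL/min → bracket < 30 mL/min.
15% of 800 mg = 120 mg

120 mg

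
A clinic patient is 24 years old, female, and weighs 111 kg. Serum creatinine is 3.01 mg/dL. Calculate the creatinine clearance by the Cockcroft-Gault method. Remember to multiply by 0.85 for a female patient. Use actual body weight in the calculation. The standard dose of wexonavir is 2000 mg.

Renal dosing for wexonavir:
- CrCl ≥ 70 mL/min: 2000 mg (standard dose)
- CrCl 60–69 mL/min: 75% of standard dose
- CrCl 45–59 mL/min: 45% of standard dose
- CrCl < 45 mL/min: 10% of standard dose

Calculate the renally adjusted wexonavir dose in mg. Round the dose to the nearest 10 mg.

CrCl = (140 − 24) × 111 / (72 × 3.01) × 0.85 = 12876.0 / 216.72 × 0.85 ≈ 50.5 mL/min
CrCl ≈ 51 mL/min → bracket 45–59 mL/min.
45% of 2000 mg = 900 mg

900 mg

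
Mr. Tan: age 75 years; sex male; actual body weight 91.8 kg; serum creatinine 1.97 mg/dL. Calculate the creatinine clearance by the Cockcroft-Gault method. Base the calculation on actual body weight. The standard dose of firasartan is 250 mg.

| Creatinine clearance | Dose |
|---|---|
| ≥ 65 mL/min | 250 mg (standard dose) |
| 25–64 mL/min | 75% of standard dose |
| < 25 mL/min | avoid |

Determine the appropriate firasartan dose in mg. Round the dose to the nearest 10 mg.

190 mg

CrCl = (140 − 75) × 91.8 / (72 × 1.97) = 5967.0 / 141.84 ≈ 42.1 mL/min
CrCl ≈ 42 mL/min → bracket 25–64 mL/min.
75% of 250 mg = 187.5 mg → 190 mg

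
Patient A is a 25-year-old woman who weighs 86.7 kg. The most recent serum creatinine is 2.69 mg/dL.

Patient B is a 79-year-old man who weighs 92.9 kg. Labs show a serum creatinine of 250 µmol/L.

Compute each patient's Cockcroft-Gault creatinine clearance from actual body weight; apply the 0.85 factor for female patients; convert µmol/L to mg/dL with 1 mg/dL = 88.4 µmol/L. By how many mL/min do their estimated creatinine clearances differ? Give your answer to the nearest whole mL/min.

Patient A: CrCl = (140 − 25) × 86.7 / (72 × 2.69) × 0.85 = 9970.5 / 193.68 × 0.85 ≈ 43.8 mL/min
Patient B: SCr = 250 / 88.4 = 2.828 mg/dL
Patient B: CrCl = (140 − 79) × 92.9 / (72 × 2.828) = 5666.9 / 203.62 ≈ 27.8 mL/min
|43.8 − 27.8| = 16.0 mL/min

16 mL/min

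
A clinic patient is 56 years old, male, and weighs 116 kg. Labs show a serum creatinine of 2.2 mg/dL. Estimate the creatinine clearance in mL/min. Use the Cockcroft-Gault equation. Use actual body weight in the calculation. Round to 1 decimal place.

CrCl = (140 − 56) × 116 / (72 × 2.2) = 9744.0 / 158.40 ≈ 61.5 mL/min

61.5 mL/min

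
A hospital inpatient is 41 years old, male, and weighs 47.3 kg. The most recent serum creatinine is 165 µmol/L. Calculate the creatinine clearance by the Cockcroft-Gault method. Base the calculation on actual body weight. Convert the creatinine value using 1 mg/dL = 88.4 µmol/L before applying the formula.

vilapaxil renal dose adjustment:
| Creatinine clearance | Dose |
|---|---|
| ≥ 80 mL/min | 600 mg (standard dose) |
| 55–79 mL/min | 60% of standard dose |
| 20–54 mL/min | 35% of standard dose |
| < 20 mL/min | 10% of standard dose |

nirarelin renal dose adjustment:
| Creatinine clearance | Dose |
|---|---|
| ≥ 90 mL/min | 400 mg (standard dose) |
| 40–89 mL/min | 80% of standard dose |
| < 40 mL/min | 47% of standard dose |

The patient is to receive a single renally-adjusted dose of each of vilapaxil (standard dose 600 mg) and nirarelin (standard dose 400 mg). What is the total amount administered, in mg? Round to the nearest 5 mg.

SCr = 165 / 88.4 = 1.867 mg/dL
CrCl = (140 − 41) × 47.3 / (72 × 1.867) = 4682.7 / 134.42 ≈ 34.8 mL/min
CrCl ≈ 35 mL/min.
vilapaxil: 20–54 mL/min → 35% of 600 mg = 210 mg.
nirarelin: < 40 mL/min → 47% of 400 mg = 188 mg.
Total = 210 + 188 = 398 mg.

400 mg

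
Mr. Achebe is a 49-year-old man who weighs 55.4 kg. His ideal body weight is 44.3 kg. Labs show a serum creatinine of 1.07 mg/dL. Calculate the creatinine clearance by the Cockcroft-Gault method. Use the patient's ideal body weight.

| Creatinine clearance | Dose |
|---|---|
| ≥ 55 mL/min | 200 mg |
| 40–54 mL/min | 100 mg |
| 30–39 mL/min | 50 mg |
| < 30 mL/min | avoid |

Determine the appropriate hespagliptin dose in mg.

CrCl = (140 − 49) × 44.3 / (72 × 1.07) = 4031.3 / 77.04 ≈ 52.3 mL/min
CrCl ≈ 52 mL/min → bracket 40–54 mL/min.
Dose for this bracket: 100 mg.

100 mg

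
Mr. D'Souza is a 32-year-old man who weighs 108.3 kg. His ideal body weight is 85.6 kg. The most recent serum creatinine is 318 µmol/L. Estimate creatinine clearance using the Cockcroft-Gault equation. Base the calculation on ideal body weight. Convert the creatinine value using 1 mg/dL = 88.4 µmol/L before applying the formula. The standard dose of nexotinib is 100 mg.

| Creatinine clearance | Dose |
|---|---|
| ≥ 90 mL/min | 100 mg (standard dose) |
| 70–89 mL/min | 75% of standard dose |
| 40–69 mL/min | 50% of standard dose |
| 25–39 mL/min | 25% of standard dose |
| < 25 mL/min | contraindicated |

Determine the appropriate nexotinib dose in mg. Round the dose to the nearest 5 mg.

SCr = 318 / 88.4 = 3.597 mg/dL
CrCl = (140 − 32) × 85.6 / (72 × 3.597) = 9244.8 / 258.98 ≈ 35.7 mL/min
CrCl ≈ 36 mL/min → bracket 25–39 mL/min.
25% of 100 mg = 25 mg

25 mg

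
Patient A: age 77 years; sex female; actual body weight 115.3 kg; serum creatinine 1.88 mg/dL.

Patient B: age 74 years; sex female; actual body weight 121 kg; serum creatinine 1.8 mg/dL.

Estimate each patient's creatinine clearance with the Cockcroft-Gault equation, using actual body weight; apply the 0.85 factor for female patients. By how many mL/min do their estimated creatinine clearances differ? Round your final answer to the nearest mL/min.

Patient A: CrCl = (140 − 77) × 115.3 / (72 × 1.88) × 0.85 = 7263.9 / 135.36 × 0.85 ≈ 45.6 mL/min
Patient B: CrCl = (140 − 74) × 121 / (72 × 1.8) × 0.85 = 7986.0 / 129.60 × 0.85 ≈ 52.4 mL/min
|45.6 − 52.4| = 6.8 mL/min

7 mL/min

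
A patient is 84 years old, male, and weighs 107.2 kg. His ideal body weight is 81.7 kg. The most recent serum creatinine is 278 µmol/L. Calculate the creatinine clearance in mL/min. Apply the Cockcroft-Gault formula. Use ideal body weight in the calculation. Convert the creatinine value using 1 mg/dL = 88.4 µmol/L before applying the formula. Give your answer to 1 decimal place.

20.2 mL/min

SCr = 278 / 88.4 = 3.145 mg/dL
CrCl = (140 − 84) × 81.7 / (72 × 3.145) = 4575.2 / 226.44 ≈ 20.2 mL/min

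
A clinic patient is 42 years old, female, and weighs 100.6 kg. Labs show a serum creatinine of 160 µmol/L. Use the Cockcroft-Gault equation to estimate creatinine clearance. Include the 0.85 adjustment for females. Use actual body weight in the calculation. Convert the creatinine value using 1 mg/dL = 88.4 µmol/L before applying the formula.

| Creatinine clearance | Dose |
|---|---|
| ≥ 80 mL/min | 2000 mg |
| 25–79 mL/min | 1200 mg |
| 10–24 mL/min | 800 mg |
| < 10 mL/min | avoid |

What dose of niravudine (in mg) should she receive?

SCr = 160 / 88.4 = 1.81 mg/dL
CrCl = (140 − 42) × 100.6 / (72 × 1.81) × 0.85 = 9858.8 / 130.32 × 0.85 ≈ 64.3 mL/min
CrCl ≈ 64 mL/min → bracket 25–79 mL/min.
Dose for this bracket: 1200 mg.

1200 mg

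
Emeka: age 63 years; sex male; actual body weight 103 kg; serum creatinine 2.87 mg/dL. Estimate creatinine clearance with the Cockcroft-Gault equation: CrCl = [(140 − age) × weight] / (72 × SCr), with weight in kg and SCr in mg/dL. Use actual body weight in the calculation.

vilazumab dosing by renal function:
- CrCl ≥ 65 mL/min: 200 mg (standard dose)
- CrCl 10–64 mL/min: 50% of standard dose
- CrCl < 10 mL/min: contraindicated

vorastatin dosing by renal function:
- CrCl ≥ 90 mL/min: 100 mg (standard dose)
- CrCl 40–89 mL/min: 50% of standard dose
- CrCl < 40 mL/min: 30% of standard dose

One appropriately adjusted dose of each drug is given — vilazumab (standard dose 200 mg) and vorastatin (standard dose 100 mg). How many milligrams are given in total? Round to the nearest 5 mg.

CrCl = (140 − 63) × 103 / (72 × 2.87) = 7931.0 / 206.64 ≈ 38.4 mL/min
CrCl ≈ 38 mL/min.
vilazumab: 10–64 mL/min → 50% of 200 mg = 100 mg.
vorastatin: < 40 mL/min → 30% of 100 mg = 30 mg.
Total = 100 + 30 = 130 mg.

130 mg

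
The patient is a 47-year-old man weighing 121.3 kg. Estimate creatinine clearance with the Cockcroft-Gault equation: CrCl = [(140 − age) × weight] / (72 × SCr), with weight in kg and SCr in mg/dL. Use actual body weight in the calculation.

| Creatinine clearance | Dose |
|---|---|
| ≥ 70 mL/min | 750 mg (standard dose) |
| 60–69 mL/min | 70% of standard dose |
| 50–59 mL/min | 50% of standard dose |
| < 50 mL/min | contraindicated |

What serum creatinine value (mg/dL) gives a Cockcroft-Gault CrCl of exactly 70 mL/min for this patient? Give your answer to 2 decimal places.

2.24 mg/dL

Standard dose requires CrCl ≥ 70 mL/min.
Set (140 − 47) × 121.3 / (72 × SCr) = 70
SCr = (140 − 47) × 121.3 / (72 × 70) = 2.238 mg/dL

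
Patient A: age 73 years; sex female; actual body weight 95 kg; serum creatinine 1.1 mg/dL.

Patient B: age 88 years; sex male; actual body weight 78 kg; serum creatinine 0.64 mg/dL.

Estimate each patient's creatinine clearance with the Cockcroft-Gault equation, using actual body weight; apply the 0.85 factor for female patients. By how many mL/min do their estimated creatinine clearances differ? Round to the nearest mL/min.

Patient A: CrCl = (140 − 73) × 95 / (72 × 1.1) × 0.85 = 6365.0 / 79.20 × 0.85 ≈ 68.3 mL/min
Patient B: CrCl = (140 − 88) × 78 / (72 × 0.64) = 4056.0 / 46.08 ≈ 88.0 mL/min
|68.3 − 88.0| = 19.7 mL/min

20 mL/min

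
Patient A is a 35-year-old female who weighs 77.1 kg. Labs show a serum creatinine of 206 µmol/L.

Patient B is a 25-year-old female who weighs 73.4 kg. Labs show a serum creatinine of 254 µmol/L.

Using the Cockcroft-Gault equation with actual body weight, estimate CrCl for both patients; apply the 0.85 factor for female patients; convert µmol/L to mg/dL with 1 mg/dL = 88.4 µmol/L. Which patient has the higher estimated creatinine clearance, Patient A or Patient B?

Patient A

Patient A: SCr = 206 / 88.4 = 2.33 mg/dL
Patient A: CrCl = (140 − 35) × 77.1 / (72 × 2.33) × 0.85 = 8095.5 / 167.76 × 0.85 ≈ 41.0 mL/min
Patient B: SCr = 254 / 88.4 = 2.873 mg/dL
Patient B: CrCl = (140 − 25) × 73.4 / (72 × 2.873) × 0.85 = 8441.0 / 206.86 × 0.85 ≈ 34.7 mL/min
41.0 vs 34.7 mL/min → Patient A is higher.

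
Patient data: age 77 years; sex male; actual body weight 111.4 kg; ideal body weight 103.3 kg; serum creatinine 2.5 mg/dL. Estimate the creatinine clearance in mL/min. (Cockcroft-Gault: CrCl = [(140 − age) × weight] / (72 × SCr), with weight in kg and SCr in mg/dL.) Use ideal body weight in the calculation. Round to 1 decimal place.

CrCl = (140 − 77) × 103.3 / (72 × 2.5) = 6507.9 / 180.00 ≈ 36.2 mL/min

36.2 mL/min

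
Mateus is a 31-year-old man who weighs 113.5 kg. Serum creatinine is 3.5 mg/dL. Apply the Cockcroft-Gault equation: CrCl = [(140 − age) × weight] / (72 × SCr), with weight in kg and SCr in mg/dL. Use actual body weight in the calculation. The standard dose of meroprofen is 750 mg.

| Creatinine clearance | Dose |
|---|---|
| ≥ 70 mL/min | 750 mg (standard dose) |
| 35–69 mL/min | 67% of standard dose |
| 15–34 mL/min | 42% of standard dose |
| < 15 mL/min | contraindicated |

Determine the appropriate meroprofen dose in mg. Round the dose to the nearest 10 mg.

500 mg

CrCl = (140 − 31) × 113.5 / (72 × 3.5) = 12371.5 / 252.00 ≈ 49.1 mL/min
CrCl ≈ 49 mL/min → bracket 35–69 mL/min.
67% of 750 mg = 502.5 mg → 500 mg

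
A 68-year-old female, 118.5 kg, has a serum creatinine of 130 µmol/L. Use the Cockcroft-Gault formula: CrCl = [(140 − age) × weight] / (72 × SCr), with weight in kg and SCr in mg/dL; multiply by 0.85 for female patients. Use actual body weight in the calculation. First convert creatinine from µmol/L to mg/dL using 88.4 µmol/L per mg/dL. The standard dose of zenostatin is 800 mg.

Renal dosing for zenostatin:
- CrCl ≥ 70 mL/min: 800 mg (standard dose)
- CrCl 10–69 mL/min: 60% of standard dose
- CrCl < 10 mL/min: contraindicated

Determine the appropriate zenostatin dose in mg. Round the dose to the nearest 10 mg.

480 mg

SCr = 130 / 88.4 = 1.471 mg/dL
CrCl = (140 − 68) × 118.5 / (72 × 1.471) × 0.85 = 8532.0 / 105.91 × 0.85 ≈ 68.5 mL/min
CrCl ≈ 68 mL/min → bracket 10–69 mL/min.
60% of 800 mg = 480 mg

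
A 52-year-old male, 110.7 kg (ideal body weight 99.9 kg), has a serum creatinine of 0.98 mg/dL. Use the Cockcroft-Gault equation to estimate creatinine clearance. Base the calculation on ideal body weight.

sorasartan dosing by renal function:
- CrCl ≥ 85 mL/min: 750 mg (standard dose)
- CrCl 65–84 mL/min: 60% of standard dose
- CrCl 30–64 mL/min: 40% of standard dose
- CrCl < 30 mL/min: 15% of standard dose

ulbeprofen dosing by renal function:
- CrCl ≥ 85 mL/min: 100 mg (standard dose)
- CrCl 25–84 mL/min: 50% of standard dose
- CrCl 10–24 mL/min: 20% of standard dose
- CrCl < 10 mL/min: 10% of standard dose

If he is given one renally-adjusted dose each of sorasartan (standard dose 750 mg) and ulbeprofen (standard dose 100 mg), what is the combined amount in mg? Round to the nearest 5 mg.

CrCl = (140 − 52) × 99.9 / (72 × 0.98) = 8791.2 / 70.56 ≈ 124.6 mL/min
CrCl ≈ 125 mL/min.
sorasartan: ≥ 85 mL/min → 100% of 750 mg = 750 mg.
ulbeprofen: ≥ 85 mL/min → 100% of 100 mg = 100 mg.
Total = 750 + 100 = 850 mg.

850 mg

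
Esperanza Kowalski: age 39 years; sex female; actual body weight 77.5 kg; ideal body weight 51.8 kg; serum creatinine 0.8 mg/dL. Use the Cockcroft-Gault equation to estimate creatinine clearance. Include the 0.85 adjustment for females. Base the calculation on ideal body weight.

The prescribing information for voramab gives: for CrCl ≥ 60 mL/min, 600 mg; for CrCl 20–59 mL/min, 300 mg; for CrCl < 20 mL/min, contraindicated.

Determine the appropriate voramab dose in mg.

600 mg

CrCl = (140 − 39) × 51.8 / (72 × 0.8) × 0.85 = 5231.8 / 57.60 × 0.85 ≈ 77.2 mL/min
CrCl ≈ 77 mL/min → bracket ≥ 60 mL/min.
Dose for this bracket: 600 mg.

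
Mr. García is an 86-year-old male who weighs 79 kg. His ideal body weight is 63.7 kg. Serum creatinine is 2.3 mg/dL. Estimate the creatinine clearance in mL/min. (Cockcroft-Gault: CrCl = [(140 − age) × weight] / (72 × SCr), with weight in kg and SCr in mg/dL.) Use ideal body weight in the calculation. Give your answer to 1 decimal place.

20.8 mL/min

CrCl = (140 − 86) × 63.7 / (72 × 2.3) = 3439.8 / 165.60 ≈ 20.8 mL/min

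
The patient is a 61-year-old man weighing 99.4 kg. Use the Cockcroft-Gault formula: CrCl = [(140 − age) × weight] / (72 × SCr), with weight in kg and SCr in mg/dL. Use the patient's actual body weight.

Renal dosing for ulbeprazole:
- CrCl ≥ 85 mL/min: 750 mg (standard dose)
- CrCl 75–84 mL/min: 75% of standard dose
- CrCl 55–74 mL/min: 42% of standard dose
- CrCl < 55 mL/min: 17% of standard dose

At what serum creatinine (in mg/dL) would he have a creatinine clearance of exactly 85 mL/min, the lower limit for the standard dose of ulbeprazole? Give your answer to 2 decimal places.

Standard dose requires CrCl ≥ 85 mL/min.
Set (140 − 61) × 99.4 / (72 × SCr) = 85
SCr = (140 − 61) × 99.4 / (72 × 85) = 1.283 mg/dL

1.28 mg/dL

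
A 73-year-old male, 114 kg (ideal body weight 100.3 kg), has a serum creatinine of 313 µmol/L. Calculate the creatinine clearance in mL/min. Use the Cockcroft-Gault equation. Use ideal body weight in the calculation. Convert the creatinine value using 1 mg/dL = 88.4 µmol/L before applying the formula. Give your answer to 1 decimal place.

26.4 mL/min

SCr = 313 / 88.4 = 3.541 mg/dL
CrCl = (140 − 73) × 100.3 / (72 × 3.541) = 6720.1 / 254.95 ≈ 26.4 mL/min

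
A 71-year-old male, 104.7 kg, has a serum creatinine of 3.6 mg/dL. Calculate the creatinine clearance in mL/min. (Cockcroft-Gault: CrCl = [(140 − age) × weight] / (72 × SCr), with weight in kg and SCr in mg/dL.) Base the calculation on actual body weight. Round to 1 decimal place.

27.9 mL/min

CrCl = (140 − 71) × 104.7 / (72 × 3.6) = 7224.3 / 259.20 ≈ 27.9 mL/min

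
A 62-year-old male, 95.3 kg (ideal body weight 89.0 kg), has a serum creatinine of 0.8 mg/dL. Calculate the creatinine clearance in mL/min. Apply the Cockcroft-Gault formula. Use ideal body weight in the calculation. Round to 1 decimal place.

120.5 mL/min

CrCl = (140 − 62) × 89 / (72 × 0.8) = 6942.0 / 57.60 ≈ 120.5 mL/min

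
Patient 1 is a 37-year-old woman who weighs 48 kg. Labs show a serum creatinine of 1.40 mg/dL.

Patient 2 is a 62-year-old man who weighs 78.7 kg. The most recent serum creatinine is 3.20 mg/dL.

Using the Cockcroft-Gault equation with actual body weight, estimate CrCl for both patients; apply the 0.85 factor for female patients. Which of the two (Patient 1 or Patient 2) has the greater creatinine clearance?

Patient 1

Patient 1: CrCl = (140 − 37) × 48 / (72 × 1.4) × 0.85 = 4944.0 / 100.80 × 0.85 ≈ 41.7 mL/min
Patient 2: CrCl = (140 − 62) × 78.7 / (72 × 3.2) = 6138.6 / 230.40 ≈ 26.6 mL/min
41.7 vs 26.6 mL/min → Patient 1 is higher.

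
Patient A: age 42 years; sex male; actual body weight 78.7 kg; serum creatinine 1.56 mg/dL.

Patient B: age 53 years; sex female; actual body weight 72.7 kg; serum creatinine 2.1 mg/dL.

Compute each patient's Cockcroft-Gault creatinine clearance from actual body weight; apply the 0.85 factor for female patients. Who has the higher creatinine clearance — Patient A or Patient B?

Patient A: CrCl = (140 − 42) × 78.7 / (72 × 1.56) = 7712.6 / 112.32 ≈ 68.7 mL/min
Patient B: CrCl = (140 − 53) × 72.7 / (72 × 2.1) × 0.85 = 6324.9 / 151.20 × 0.85 ≈ 35.6 mL/min
68.7 vs 35.6 mL/min → Patient A is higher.

Patient A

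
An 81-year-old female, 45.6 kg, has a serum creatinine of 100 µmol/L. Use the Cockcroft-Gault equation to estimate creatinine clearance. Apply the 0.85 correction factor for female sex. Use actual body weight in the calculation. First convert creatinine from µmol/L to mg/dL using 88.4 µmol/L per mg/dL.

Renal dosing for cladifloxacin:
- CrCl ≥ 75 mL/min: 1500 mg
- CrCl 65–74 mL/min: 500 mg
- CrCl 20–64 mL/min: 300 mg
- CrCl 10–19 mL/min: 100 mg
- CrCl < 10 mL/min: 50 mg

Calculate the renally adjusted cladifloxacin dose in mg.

SCr = 100 / 88.4 = 1.131 mg/dL
CrCl = (140 − 81) × 45.6 / (72 × 1.131) × 0.85 = 2690.4 / 81.43 × 0.85 ≈ 28.1 mL/min
CrCl ≈ 28 mL/min → bracket 20–64 mL/min.
Dose for this bracket: 300 mg.

300 mg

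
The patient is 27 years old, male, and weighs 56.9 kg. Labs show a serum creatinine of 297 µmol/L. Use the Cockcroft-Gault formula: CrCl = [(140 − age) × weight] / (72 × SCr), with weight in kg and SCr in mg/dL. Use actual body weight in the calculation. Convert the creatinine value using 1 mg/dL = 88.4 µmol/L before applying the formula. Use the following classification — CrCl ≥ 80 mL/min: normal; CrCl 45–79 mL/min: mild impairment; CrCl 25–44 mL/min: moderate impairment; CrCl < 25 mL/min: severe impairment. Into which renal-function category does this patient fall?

moderate impairment

SCr = 297 / 88.4 = 3.36 mg/dL
CrCl = (140 − 27) × 56.9 / (72 × 3.36) = 6429.7 / 241.92 ≈ 26.6 mL/min
27 mL/min falls in the 'moderate impairment' range.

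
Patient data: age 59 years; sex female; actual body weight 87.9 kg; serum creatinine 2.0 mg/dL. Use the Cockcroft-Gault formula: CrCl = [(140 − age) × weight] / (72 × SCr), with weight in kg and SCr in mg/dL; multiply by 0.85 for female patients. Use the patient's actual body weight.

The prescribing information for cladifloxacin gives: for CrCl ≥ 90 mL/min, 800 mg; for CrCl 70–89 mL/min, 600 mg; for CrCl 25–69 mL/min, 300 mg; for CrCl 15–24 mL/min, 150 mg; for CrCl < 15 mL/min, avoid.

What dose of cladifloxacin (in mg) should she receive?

CrCl = (140 − 59) × 87.9 / (72 × 2) × 0.85 = 7119.9 / 144.00 × 0.85 ≈ 42.0 mL/min
CrCl ≈ 42 mL/min → bracket 25–69 mL/min.
Dose for this bracket: 300 mg.

300 mg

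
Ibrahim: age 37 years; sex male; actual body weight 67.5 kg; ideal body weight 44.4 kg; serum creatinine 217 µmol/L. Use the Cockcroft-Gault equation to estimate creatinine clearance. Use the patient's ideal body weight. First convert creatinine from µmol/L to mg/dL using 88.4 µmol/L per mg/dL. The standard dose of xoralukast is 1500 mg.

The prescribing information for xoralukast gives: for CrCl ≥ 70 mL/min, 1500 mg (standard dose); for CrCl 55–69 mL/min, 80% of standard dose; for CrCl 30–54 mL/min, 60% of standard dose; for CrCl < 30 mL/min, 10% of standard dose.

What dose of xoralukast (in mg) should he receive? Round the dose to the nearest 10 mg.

SCr = 217 / 88.4 = 2.455 mg/dL
CrCl = (140 − 37) × 44.4 / (72 × 2.455) = 4573.2 / 176.76 ≈ 25.9 mL/min
CrCl ≈ 26 mL/min → bracket < 30 mL/min.
10% of 1500 mg = 150 mg

150 mg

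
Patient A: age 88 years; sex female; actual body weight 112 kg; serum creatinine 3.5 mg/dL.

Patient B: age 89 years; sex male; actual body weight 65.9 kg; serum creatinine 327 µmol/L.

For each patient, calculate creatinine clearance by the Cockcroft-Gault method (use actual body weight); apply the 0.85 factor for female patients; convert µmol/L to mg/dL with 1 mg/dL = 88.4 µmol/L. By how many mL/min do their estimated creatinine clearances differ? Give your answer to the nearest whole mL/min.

7 mL/min

Patient A: CrCl = (140 − 88) × 112 / (72 × 3.5) × 0.85 = 5824.0 / 252.00 × 0.85 ≈ 19.6 mL/min
Patient B: SCr = 327 / 88.4 = 3.699 mg/dL
Patient B: CrCl = (140 − 89) × 65.9 / (72 × 3.699) = 3360.9 / 266.33 ≈ 12.6 mL/min
|19.6 − 12.6| = 7.0 mL/min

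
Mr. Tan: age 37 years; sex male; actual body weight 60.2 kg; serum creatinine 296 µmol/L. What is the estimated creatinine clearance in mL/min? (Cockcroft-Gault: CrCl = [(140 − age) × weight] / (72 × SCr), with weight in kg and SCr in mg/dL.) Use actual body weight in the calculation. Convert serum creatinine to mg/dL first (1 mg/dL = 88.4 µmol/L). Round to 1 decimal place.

25.7 mL/min

SCr = 296 / 88.4 = 3.348 mg/dL
CrCl = (140 − 37) × 60.2 / (72 × 3.348) = 6200.6 / 241.06 ≈ 25.7 mL/min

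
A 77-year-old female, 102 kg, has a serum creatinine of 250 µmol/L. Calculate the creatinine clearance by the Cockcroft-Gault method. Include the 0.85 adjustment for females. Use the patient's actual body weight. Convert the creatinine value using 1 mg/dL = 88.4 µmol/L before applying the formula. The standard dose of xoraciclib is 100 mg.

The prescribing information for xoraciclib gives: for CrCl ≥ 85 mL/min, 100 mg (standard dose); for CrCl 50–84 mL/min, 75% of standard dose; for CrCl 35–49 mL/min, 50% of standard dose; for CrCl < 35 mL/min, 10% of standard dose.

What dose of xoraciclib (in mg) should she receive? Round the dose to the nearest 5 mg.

SCr = 250 / 88.4 = 2.828 mg/dL
CrCl = (140 − 77) × 102 / (72 × 2.828) × 0.85 = 6426.0 / 203.62 × 0.85 ≈ 26.8 mL/min
CrCl ≈ 27 mL/min → bracket < 35 mL/min.
10% of 100 mg = 10 mg

10 mg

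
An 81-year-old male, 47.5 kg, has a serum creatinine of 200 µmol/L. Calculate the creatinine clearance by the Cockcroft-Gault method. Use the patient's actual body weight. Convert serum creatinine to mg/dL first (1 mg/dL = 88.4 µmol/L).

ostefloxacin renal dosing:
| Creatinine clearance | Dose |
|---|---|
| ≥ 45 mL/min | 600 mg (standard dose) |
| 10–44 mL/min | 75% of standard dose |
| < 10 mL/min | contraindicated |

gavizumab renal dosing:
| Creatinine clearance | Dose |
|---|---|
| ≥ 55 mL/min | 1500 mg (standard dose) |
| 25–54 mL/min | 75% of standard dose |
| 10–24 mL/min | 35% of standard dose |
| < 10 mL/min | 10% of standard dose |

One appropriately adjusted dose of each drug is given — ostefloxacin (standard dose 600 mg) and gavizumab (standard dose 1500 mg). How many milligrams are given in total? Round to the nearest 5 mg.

975 mg

SCr = 200 / 88.4 = 2.262 mg/dL
CrCl = (140 − 81) × 47.5 / (72 × 2.262) = 2802.5 / 162.86 ≈ 17.2 mL/min
CrCl ≈ 17 mL/min.
ostefloxacin: 10–44 mL/min → 75% of 600 mg = 450 mg.
gavizumab: 10–24 mL/min → 35% of 1500 mg = 525 mg.
Total = 450 + 525 = 975 mg.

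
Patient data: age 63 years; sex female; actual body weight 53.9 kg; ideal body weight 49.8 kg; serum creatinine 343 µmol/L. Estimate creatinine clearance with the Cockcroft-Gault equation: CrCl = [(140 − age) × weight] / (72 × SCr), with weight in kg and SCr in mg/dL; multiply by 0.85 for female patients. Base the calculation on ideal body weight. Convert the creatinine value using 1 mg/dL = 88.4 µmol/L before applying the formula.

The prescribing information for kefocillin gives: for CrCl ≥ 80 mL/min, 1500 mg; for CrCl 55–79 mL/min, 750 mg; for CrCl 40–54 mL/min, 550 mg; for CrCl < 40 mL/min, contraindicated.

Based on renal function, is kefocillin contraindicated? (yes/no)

SCr = 343 / 88.4 = 3.88 mg/dL
CrCl = (140 − 63) × 49.8 / (72 × 3.88) × 0.85 = 3834.6 / 279.36 × 0.85 ≈ 11.7 mL/min
CrCl ≈ 12 mL/min, which is < 40 mL/min.

yes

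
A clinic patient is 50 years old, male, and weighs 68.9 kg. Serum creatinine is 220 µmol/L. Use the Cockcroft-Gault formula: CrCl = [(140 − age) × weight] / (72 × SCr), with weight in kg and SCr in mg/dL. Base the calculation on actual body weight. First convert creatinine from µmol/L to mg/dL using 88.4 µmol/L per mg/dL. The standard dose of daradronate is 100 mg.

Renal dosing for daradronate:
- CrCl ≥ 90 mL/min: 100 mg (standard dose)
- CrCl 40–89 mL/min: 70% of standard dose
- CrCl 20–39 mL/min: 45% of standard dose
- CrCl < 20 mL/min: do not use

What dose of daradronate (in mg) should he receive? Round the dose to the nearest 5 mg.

SCr = 220 / 88.4 = 2.489 mg/dL
CrCl = (140 − 50) × 68.9 / (72 × 2.489) = 6201.0 / 179.21 ≈ 34.6 mL/min
CrCl ≈ 35 mL/min → bracket 20–39 mL/min.
45% of 100 mg = 45 mg

45 mg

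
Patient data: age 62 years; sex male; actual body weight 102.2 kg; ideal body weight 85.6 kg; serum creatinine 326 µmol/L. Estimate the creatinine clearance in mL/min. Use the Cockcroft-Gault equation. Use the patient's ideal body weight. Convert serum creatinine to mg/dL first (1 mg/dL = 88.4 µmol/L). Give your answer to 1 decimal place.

25.1 mL/min

SCr = 326 / 88.4 = 3.688 mg/dL
CrCl = (140 − 62) × 85.6 / (72 × 3.688) = 6676.8 / 265.54 ≈ 25.1 mL/min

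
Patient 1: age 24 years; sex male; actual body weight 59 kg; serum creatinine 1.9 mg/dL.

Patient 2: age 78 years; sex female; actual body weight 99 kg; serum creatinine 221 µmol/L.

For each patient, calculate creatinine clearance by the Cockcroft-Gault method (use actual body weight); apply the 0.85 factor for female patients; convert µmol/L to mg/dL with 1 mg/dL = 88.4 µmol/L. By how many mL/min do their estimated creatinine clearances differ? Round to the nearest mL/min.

Patient 1: CrCl = (140 − 24) × 59 / (72 × 1.9) = 6844.0 / 136.80 ≈ 50.0 mL/min
Patient 2: SCr = 221 / 88.4 = 2.5 mg/dL
Patient 2: CrCl = (140 − 78) × 99 / (72 × 2.5) × 0.85 = 6138.0 / 180.00 × 0.85 ≈ 29.0 mL/min
|50.0 − 29.0| = 21.0 mL/min

21 mL/min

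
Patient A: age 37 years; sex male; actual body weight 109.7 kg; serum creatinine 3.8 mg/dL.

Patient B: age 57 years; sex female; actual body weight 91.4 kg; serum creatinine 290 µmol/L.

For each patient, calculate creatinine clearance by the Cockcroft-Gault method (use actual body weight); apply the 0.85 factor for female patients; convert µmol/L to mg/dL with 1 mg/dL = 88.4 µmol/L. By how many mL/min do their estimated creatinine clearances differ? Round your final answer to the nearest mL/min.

14 mL/min

Patient A: CrCl = (140 − 37) × 109.7 / (72 × 3.8) = 11299.1 / 273.60 ≈ 41.3 mL/min
Patient B: SCr = 290 / 88.4 = 3.281 mg/dL
Patient B: CrCl = (140 − 57) × 91.4 / (72 × 3.281) × 0.85 = 7586.2 / 236.23 × 0.85 ≈ 27.3 mL/min
|41.3 − 27.3| = 14.0 mL/min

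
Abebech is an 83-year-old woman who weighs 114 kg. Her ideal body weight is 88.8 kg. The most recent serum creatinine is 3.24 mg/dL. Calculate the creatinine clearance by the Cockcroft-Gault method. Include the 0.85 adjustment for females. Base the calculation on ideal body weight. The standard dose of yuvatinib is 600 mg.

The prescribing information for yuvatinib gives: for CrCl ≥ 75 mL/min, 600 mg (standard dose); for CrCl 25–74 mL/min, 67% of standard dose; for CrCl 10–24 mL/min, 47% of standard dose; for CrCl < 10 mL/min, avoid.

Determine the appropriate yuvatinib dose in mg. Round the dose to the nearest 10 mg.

CrCl = (140 − 83) × 88.8 / (72 × 3.24) × 0.85 = 5061.6 / 233.28 × 0.85 ≈ 18.4 mL/min
CrCl ≈ 18 mL/min → bracket 10–24 mL/min.
47% of 600 mg = 282 mg → 280 mg

280 mg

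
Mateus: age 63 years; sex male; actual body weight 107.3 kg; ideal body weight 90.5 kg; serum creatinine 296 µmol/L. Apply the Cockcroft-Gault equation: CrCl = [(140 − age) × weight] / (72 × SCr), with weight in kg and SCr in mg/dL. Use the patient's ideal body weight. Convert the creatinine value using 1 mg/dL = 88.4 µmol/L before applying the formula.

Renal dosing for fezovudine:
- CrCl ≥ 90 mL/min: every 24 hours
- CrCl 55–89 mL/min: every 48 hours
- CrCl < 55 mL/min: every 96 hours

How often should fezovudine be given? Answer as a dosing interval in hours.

every 96 hours

SCr = 296 / 88.4 = 3.348 mg/dL
CrCl = (140 − 63) × 90.5 / (72 × 3.348) = 6968.5 / 241.06 ≈ 28.9 mL/min
CrCl ≈ 29 mL/min → bracket < 55 mL/min → every 96 hours.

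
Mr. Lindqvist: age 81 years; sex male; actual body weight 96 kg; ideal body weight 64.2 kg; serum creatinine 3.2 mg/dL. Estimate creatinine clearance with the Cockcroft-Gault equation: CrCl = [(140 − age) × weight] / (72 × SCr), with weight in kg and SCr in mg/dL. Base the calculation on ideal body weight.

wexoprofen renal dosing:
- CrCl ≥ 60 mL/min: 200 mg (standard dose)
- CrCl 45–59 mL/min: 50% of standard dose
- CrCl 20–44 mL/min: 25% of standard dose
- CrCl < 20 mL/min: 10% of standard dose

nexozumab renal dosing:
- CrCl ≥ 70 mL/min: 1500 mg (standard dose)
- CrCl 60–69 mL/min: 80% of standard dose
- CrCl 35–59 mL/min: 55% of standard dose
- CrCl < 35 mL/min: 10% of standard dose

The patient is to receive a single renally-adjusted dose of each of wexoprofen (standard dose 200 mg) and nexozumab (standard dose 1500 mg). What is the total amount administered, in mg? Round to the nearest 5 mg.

170 mg

CrCl = (140 − 81) × 64.2 / (72 × 3.2) = 3787.8 / 230.40 ≈ 16.4 mL/min
CrCl ≈ 16 mL/min.
wexoprofen: < 20 mL/min → 10% of 200 mg = 20 mg.
nexozumab: < 35 mL/min → 10% of 1500 mg = 150 mg.
Total = 20 + 150 = 170 mg.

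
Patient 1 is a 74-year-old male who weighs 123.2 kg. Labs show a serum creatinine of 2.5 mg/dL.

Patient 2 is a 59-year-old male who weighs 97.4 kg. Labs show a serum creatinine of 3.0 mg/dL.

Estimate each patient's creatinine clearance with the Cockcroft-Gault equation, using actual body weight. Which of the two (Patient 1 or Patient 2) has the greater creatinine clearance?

Patient 1: CrCl = (140 − 74) × 123.2 / (72 × 2.5) = 8131.2 / 180.00 ≈ 45.2 mL/min
Patient 2: CrCl = (140 − 59) × 97.4 / (72 × 3) = 7889.4 / 216.00 ≈ 36.5 mL/min
45.2 vs 36.5 mL/min → Patient 1 is higher.

Patient 1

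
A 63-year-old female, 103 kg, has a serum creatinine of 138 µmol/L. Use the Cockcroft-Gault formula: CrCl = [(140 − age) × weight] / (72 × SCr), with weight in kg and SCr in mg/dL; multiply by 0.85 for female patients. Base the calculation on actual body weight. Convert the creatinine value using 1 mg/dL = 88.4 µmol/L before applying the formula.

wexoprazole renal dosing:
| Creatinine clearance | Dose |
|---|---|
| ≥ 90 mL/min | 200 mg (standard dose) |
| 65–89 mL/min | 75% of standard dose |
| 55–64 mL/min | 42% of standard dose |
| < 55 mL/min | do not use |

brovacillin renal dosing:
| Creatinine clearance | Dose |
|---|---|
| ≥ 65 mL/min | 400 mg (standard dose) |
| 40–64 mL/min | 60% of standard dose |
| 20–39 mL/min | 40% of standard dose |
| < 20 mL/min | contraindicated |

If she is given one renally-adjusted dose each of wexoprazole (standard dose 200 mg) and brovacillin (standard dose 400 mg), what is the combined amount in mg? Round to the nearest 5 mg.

325 mg

SCr = 138 / 88.4 = 1.561 mg/dL
CrCl = (140 − 63) × 103 / (72 × 1.561) × 0.85 = 7931.0 / 112.39 × 0.85 ≈ 60.0 mL/min
CrCl ≈ 60 mL/min.
wexoprazole: 55–64 mL/min → 42% of 200 mg = 84 mg.
brovacillin: 40–64 mL/min → 60% of 400 mg = 240 mg.
Total = 84 + 240 = 324 mg.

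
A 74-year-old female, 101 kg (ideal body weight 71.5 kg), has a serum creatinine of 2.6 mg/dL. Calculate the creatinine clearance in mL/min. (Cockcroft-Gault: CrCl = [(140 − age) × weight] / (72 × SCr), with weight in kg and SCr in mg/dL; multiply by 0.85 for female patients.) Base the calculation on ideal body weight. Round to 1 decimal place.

CrCl = (140 − 74) × 71.5 / (72 × 2.6) × 0.85 = 4719.0 / 187.20 × 0.85 ≈ 21.4 mL/min

21.4 mL/min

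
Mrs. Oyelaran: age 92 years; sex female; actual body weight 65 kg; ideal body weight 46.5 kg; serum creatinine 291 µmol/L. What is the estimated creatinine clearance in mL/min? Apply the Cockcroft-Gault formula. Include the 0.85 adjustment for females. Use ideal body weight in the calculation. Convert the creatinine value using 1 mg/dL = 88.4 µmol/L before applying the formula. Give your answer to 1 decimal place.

SCr = 291 / 88.4 = 3.292 mg/dL
CrCl = (140 − 92) × 46.5 / (72 × 3.292) × 0.85 = 2232.0 / 237.02 × 0.85 ≈ 8.0 mL/min

8.0 mL/min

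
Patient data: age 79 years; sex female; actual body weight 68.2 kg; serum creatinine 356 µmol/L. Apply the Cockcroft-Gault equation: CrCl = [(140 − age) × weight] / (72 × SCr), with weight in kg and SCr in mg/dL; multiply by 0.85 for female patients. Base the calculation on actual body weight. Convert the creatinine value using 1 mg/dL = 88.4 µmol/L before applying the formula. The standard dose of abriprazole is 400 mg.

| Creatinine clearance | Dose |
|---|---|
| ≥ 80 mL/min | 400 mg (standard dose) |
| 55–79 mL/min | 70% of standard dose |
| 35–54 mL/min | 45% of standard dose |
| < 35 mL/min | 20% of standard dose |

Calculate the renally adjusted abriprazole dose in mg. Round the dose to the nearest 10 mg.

SCr = 356 / 88.4 = 4.027 mg/dL
CrCl = (140 − 79) × 68.2 / (72 × 4.027) × 0.85 = 4160.2 / 289.94 × 0.85 ≈ 12.2 mL/min
CrCl ≈ 12 mL/min → bracket < 35 mL/min.
20% of 400 mg = 80 mg

80 mg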